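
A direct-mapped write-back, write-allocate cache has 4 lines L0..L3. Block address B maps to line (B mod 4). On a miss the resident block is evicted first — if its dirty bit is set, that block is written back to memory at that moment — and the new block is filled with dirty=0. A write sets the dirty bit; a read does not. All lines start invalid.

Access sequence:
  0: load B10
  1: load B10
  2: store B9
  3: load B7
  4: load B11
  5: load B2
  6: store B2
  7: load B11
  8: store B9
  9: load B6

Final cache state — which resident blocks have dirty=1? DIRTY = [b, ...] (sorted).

  0 | R B10 → L2 miss [-]
  1 | R B10 → L2 hit [-]
  2 | W B9 → L1 miss [D]
  3 | R B7 → L3 miss [-]
  4 | R B11 → L3 miss [-]
  5 | R B2 → L2 miss [-]
  6 | W B2 → L2 hit [D]
  7 | R B11 → L3 hit [-]
  8 | W B9 → L1 hit [D]
  9 | R B6 → L2 miss wb→B2 [-]

DIRTY = [9]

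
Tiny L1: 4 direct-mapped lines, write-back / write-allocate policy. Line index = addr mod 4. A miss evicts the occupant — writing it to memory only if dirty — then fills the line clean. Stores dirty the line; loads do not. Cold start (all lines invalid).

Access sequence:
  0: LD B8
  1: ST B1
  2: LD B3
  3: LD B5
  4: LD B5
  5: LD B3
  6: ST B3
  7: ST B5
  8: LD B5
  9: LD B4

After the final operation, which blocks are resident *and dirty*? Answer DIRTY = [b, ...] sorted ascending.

  0 | R B8 → L0 miss [-]
  1 | W B1 → L1 miss [D]
  2 | R B3 → L3 miss [-]
  3 | R B5 → L1 miss wb→B1 [-]
  4 | R B5 → L1 hit [-]
  5 | R B3 → L3 hit [-]
  6 | W B3 → L3 hit [D]
  7 | W B5 → L1 hit [D]
  8 | R B5 → L1 hit [D]
  9 | R B4 → L0 miss [-]

DIRTY = [3, 5]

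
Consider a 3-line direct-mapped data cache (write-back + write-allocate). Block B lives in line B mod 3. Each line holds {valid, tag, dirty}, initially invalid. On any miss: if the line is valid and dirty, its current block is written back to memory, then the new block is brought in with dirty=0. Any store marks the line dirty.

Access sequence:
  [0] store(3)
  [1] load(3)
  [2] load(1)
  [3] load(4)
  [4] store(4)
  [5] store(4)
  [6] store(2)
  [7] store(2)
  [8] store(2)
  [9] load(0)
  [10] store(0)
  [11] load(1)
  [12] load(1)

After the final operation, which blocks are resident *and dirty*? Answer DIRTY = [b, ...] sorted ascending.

0: W B3 → L0 miss [D]
1: R B3 → L0 hit [D]
2: R B1 → L1 miss [-]
3: R B4 → L1 miss [-]
4: W B4 → L1 hit [D]
5: W B4 → L1 hit [D]
6: W B2 → L2 miss [D]
7: W B2 → L2 hit [D]
8: W B2 → L2 hit [D]
9: R B0 → L0 miss wb→B3 [-]
10: W B0 → L0 hit [D]
11: R B1 → L1 miss wb→B4 [-]
12: R B1 → L1 hit [-]

DIRTY = [0, 2]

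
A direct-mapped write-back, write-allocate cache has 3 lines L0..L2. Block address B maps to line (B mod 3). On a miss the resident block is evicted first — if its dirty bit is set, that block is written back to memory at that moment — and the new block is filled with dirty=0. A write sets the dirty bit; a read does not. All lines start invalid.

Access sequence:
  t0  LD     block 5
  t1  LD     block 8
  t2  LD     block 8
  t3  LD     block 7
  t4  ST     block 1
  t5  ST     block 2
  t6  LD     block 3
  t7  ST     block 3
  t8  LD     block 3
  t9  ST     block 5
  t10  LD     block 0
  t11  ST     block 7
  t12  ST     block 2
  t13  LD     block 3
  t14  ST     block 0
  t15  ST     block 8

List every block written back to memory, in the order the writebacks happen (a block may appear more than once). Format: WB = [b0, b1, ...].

0: R B5 -> L2 miss  d=-]
1: R B8 -> L2 miss  d=-]
2: R B8 -> L2 hit  d=-]
3: R B7 -> L1 miss  d=-]
4: W B1 -> L1 miss  d=D]
5: W B2 -> L2 miss  d=D]
6: R B3 -> L0 miss  d=-]
7: W B3 -> L0 hit  d=D]
8: R B3 -> L0 hit  d=D]
9: W B5 -> L2 miss wb->B2  d=D]
10: R B0 -> L0 miss wb->B3  d=-]
11: W B7 -> L1 miss wb->B1  d=D]
12: W B2 -> L2 miss wb->B5  d=D]
13: R B3 -> L0 miss  d=-]
14: W B0 -> L0 miss  d=D]
15: W B8 -> L2 miss wb->B2  d=D]

WB = [2, 3, 1, 5, 2]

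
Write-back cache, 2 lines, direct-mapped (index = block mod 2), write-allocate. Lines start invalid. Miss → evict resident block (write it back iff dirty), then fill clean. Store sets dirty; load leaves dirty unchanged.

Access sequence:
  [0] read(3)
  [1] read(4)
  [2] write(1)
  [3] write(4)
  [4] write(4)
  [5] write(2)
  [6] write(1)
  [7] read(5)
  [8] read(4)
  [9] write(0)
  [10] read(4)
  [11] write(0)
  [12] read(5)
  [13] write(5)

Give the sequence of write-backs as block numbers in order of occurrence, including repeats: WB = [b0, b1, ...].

WB = [4, 1, 2, 0]

  0 | R B3 → L1 miss [-]
  1 | R B4 → L0 miss [-]
  2 | W B1 → L1 miss [D]
  3 | W B4 → L0 hit [D]
  4 | W B4 → L0 hit [D]
  5 | W B2 → L0 miss wb→B4 [D]
  6 | W B1 → L1 hit [D]
  7 | R B5 → L1 miss wb→B1 [-]
  8 | R B4 → L0 miss wb→B2 [-]
  9 | W B0 → L0 miss [D]
  10 | R B4 → L0 miss wb→B0 [-]
  11 | W B0 → L0 miss [D]
  12 | R B5 → L1 hit [-]
  13 | W B5 → L1 hit [D]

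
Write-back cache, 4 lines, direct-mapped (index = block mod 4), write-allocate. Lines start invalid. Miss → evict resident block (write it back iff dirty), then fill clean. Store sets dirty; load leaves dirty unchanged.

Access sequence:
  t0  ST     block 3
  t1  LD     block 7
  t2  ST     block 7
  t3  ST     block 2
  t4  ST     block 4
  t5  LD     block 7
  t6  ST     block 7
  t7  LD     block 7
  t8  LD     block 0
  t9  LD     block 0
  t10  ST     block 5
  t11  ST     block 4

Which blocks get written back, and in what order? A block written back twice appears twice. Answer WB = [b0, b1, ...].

WB = [3, 4]

0: W B3 -> L3 miss  d=D]
1: R B7 -> L3 miss wb->B3  d=-]
2: W B7 -> L3 hit  d=D]
3: W B2 -> L2 miss  d=D]
4: W B4 -> L0 miss  d=D]
5: R B7 -> L3 hit  d=D]
6: W B7 -> L3 hit  d=D]
7: R B7 -> L3 hit  d=D]
8: R B0 -> L0 miss wb->B4  d=-]
9: R B0 -> L0 hit  d=-]
10: W B5 -> L1 miss  d=D]
11: W B4 -> L0 miss  d=D]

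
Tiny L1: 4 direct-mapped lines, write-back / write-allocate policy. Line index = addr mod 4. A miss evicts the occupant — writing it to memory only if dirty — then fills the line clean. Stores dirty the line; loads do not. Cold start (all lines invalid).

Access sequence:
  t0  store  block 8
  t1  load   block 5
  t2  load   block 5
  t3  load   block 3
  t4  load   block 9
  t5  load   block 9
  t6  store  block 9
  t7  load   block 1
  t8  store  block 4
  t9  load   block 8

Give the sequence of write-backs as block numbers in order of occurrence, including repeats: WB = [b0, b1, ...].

  0 | W B8 → L0 miss [D]
  1 | R B5 → L1 miss [-]
  2 | R B5 → L1 hit [-]
  3 | R B3 → L3 miss [-]
  4 | R B9 → L1 miss [-]
  5 | R B9 → L1 hit [-]
  6 | W B9 → L1 hit [D]
  7 | R B1 → L1 miss wb→B9 [-]
  8 | W B4 → L0 miss wb→B8 [D]
  9 | R B8 → L0 miss wb→B4 [-]

WB = [9, 8, 4]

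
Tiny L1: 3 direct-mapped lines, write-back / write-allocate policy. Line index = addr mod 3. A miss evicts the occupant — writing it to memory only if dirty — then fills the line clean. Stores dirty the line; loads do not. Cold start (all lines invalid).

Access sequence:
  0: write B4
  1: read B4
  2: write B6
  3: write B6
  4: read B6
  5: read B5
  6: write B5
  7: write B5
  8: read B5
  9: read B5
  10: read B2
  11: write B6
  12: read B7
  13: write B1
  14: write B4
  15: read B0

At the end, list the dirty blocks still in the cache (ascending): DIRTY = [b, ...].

0: W B4 -> L1 miss  d=D]
1: R B4 -> L1 hit  d=D]
2: W B6 -> L0 miss  d=D]
3: W B6 -> L0 hit  d=D]
4: R B6 -> L0 hit  d=D]
5: R B5 -> L2 miss  d=-]
6: W B5 -> L2 hit  d=D]
7: W B5 -> L2 hit  d=D]
8: R B5 -> L2 hit  d=D]
9: R B5 -> L2 hit  d=D]
10: R B2 -> L2 miss wb->B5  d=-]
11: W B6 -> L0 hit  d=D]
12: R B7 -> L1 miss wb->B4  d=-]
13: W B1 -> L1 miss  d=D]
14: W B4 -> L1 miss wb->B1  d=D]
15: R B0 -> L0 miss wb->B6  d=-]

DIRTY = [4]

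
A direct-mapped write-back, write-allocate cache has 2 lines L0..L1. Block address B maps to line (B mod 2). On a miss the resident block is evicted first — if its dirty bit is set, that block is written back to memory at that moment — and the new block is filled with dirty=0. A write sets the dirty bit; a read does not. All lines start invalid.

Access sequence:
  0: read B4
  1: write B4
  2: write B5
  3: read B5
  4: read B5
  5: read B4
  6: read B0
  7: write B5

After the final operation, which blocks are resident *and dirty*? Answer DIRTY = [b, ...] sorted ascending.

0: R B4 -> L0 miss  d=-]
1: W B4 -> L0 hit  d=D]
2: W B5 -> L1 miss  d=D]
3: R B5 -> L1 hit  d=D]
4: R B5 -> L1 hit  d=D]
5: R B4 -> L0 hit  d=D]
6: R B0 -> L0 miss wb->B4  d=-]
7: W B5 -> L1 hit  d=D]

DIRTY = [5]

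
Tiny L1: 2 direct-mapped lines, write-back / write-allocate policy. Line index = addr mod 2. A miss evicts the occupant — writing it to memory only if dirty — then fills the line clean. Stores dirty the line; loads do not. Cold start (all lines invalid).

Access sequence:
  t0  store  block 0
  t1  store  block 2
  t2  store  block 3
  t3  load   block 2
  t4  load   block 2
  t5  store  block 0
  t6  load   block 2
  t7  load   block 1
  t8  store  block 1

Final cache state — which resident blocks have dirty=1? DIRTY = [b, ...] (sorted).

  0 | W B0 → L0 miss [D]
  1 | W B2 → L0 miss wb→B0 [D]
  2 | W B3 → L1 miss [D]
  3 | R B2 → L0 hit [D]
  4 | R B2 → L0 hit [D]
  5 | W B0 → L0 miss wb→B2 [D]
  6 | R B2 → L0 miss wb→B0 [-]
  7 | R B1 → L1 miss wb→B3 [-]
  8 | W B1 → L1 hit [D]

DIRTY = [1]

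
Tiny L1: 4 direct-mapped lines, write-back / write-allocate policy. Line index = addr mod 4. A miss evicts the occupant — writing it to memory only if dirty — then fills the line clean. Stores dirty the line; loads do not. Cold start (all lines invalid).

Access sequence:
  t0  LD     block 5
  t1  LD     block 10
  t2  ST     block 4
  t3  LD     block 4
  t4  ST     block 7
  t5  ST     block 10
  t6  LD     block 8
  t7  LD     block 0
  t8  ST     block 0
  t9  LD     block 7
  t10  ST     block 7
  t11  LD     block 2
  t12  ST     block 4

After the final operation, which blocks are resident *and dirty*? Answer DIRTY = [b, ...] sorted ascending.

  0 | R B5 → L1 miss [-]
  1 | R B10 → L2 miss [-]
  2 | W B4 → L0 miss [D]
  3 | R B4 → L0 hit [D]
  4 | W B7 → L3 miss [D]
  5 | W B10 → L2 hit [D]
  6 | R B8 → L0 miss wb→B4 [-]
  7 | R B0 → L0 miss [-]
  8 | W B0 → L0 hit [D]
  9 | R B7 → L3 hit [D]
  10 | W B7 → L3 hit [D]
  11 | R B2 → L2 miss wb→B10 [-]
  12 | W B4 → L0 miss wb→B0 [D]

DIRTY = [4, 7]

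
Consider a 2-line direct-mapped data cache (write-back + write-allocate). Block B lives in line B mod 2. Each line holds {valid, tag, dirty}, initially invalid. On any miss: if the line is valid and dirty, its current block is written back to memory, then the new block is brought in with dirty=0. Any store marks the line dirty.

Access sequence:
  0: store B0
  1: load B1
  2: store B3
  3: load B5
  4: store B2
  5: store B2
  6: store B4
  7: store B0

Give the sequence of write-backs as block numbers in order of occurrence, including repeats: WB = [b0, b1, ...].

WB = [3, 0, 2, 4]

  0 | W B0 → L0 miss [D]
  1 | R B1 → L1 miss [-]
  2 | W B3 → L1 miss [D]
  3 | R B5 → L1 miss wb→B3 [-]
  4 | W B2 → L0 miss wb→B0 [D]
  5 | W B2 → L0 hit [D]
  6 | W B4 → L0 miss wb→B2 [D]
  7 | W B0 → L0 miss wb→B4 [D]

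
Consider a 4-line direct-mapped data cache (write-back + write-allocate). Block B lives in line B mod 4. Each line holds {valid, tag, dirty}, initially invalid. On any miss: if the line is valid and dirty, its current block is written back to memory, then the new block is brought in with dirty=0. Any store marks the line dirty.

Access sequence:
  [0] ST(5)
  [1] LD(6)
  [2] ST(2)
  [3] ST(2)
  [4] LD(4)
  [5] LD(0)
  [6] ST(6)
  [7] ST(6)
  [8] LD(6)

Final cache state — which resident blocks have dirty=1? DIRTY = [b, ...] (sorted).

DIRTY = [5, 6]

  0 | W B5 → L1 miss [D]
  1 | R B6 → L2 miss [-]
  2 | W B2 → L2 miss [D]
  3 | W B2 → L2 hit [D]
  4 | R B4 → L0 miss [-]
  5 | R B0 → L0 miss [-]
  6 | W B6 → L2 miss wb→B2 [D]
  7 | W B6 → L2 hit [D]
  8 | R B6 → L2 hit [D]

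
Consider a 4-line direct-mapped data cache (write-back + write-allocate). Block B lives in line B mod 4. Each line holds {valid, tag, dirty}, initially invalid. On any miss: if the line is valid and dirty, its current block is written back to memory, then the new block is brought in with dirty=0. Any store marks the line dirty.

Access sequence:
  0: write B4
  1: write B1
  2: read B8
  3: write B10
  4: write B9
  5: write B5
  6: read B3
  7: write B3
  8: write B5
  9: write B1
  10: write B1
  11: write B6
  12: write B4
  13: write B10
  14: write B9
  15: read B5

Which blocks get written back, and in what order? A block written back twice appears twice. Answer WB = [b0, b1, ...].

  0 | W B4 → L0 miss [D]
  1 | W B1 → L1 miss [D]
  2 | R B8 → L0 miss wb→B4 [-]
  3 | W B10 → L2 miss [D]
  4 | W B9 → L1 miss wb→B1 [D]
  5 | W B5 → L1 miss wb→B9 [D]
  6 | R B3 → L3 miss [-]
  7 | W B3 → L3 hit [D]
  8 | W B5 → L1 hit [D]
  9 | W B1 → L1 miss wb→B5 [D]
  10 | W B1 → L1 hit [D]
  11 | W B6 → L2 miss wb→B10 [D]
  12 | W B4 → L0 miss [D]
  13 | W B10 → L2 miss wb→B6 [D]
  14 | W B9 → L1 miss wb→B1 [D]
  15 | R B5 → L1 miss wb→B9 [-]

WB = [4, 1, 9, 5, 10, 6, 1, 9]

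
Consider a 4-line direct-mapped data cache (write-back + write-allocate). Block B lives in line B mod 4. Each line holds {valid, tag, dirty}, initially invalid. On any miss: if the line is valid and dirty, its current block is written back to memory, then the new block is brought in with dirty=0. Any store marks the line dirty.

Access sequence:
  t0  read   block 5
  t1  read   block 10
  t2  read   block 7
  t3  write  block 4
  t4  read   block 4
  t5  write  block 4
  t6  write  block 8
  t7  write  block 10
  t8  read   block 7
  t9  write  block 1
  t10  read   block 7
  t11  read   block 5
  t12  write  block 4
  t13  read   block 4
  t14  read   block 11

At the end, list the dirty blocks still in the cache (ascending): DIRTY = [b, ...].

DIRTY = [4, 10]

0: R B5 -> L1 miss  d=-]
1: R B10 -> L2 miss  d=-]
2: R B7 -> L3 miss  d=-]
3: W B4 -> L0 miss  d=D]
4: R B4 -> L0 hit  d=D]
5: W B4 -> L0 hit  d=D]
6: W B8 -> L0 miss wb->B4  d=D]
7: W B10 -> L2 hit  d=D]
8: R B7 -> L3 hit  d=-]
9: W B1 -> L1 miss  d=D]
10: R B7 -> L3 hit  d=-]
11: R B5 -> L1 miss wb->B1  d=-]
12: W B4 -> L0 miss wb->B8  d=D]
13: R B4 -> L0 hit  d=D]
14: R B11 -> L3 miss  d=-]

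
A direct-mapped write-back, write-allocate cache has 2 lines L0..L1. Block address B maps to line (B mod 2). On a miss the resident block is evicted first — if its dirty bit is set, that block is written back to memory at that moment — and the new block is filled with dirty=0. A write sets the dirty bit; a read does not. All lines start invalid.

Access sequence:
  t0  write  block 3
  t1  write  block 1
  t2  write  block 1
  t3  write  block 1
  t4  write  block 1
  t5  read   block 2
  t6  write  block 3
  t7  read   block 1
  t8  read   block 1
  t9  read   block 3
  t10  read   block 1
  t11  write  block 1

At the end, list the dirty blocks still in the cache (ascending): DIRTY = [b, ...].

DIRTY = [1]

0: W B3 → L1 miss [D]
1: W B1 → L1 miss wb→B3 [D]
2: W B1 → L1 hit [D]
3: W B1 → L1 hit [D]
4: W B1 → L1 hit [D]
5: R B2 → L0 miss [-]
6: W B3 → L1 miss wb→B1 [D]
7: R B1 → L1 miss wb→B3 [-]
8: R B1 → L1 hit [-]
9: R B3 → L1 miss [-]
10: R B1 → L1 miss [-]
11: W B1 → L1 hit [D]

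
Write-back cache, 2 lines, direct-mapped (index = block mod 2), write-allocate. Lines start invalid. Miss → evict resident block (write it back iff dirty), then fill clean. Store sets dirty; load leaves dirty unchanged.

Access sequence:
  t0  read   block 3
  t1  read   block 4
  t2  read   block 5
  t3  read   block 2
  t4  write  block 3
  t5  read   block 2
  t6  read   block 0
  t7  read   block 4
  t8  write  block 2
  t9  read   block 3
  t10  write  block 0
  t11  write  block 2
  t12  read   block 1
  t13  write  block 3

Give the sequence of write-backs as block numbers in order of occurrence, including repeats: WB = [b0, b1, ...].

0: R B3 -> L1 miss  d=-]
1: R B4 -> L0 miss  d=-]
2: R B5 -> L1 miss  d=-]
3: R B2 -> L0 miss  d=-]
4: W B3 -> L1 miss  d=D]
5: R B2 -> L0 hit  d=-]
6: R B0 -> L0 miss  d=-]
7: R B4 -> L0 miss  d=-]
8: W B2 -> L0 miss  d=D]
9: R B3 -> L1 hit  d=D]
10: W B0 -> L0 miss wb->B2  d=D]
11: W B2 -> L0 miss wb->B0  d=D]
12: R B1 -> L1 miss wb->B3  d=-]
13: W B3 -> L1 miss  d=D]

WB = [2, 0, 3]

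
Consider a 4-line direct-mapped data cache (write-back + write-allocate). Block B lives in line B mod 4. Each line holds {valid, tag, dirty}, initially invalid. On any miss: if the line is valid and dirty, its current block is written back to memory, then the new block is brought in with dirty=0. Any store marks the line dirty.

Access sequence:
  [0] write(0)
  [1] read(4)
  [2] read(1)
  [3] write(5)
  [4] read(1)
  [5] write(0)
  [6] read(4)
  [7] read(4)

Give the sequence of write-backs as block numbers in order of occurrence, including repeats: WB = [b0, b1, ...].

WB = [0, 5, 0]

  0 | W B0 → L0 miss [D]
  1 | R B4 → L0 miss wb→B0 [-]
  2 | R B1 → L1 miss [-]
  3 | W B5 → L1 miss [D]
  4 | R B1 → L1 miss wb→B5 [-]
  5 | W B0 → L0 miss [D]
  6 | R B4 → L0 miss wb→B0 [-]
  7 | R B4 → L0 hit [-]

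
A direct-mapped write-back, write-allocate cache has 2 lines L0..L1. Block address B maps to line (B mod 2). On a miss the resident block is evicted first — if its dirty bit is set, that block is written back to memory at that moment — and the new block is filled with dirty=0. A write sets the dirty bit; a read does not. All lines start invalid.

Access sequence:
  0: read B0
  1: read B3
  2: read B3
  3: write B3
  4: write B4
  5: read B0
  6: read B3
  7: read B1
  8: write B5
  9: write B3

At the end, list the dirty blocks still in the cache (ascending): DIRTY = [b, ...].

0: R B0 -> L0 miss  d=-]
1: R B3 -> L1 miss  d=-]
2: R B3 -> L1 hit  d=-]
3: W B3 -> L1 hit  d=D]
4: W B4 -> L0 miss  d=D]
5: R B0 -> L0 miss wb->B4  d=-]
6: R B3 -> L1 hit  d=D]
7: R B1 -> L1 miss wb->B3  d=-]
8: W B5 -> L1 miss  d=D]
9: W B3 -> L1 miss wb->B5  d=D]

DIRTY = [3]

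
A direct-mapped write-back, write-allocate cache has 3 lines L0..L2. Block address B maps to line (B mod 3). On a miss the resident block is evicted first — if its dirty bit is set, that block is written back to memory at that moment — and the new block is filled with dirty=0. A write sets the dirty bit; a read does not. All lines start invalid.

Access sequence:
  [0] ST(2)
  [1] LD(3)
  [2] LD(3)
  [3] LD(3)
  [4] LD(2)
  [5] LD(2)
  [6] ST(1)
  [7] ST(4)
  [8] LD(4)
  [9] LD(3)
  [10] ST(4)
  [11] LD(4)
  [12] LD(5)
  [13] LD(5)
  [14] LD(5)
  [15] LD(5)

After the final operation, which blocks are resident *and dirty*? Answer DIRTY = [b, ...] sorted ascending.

  0 | W B2 → L2 miss [D]
  1 | R B3 → L0 miss [-]
  2 | R B3 → L0 hit [-]
  3 | R B3 → L0 hit [-]
  4 | R B2 → L2 hit [D]
  5 | R B2 → L2 hit [D]
  6 | W B1 → L1 miss [D]
  7 | W B4 → L1 miss wb→B1 [D]
  8 | R B4 → L1 hit [D]
  9 | R B3 → L0 hit [-]
  10 | W B4 → L1 hit [D]
  11 | R B4 → L1 hit [D]
  12 | R B5 → L2 miss wb→B2 [-]
  13 | R B5 → L2 hit [-]
  14 | R B5 → L2 hit [-]
  15 | R B5 → L2 hit [-]

DIRTY = [4]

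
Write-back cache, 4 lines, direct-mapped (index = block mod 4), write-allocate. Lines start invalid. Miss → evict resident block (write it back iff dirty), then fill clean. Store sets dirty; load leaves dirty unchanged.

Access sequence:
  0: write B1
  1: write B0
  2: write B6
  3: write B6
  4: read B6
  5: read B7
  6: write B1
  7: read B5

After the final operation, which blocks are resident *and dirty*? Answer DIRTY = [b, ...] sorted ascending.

  0 | W B1 → L1 miss [D]
  1 | W B0 → L0 miss [D]
  2 | W B6 → L2 miss [D]
  3 | W B6 → L2 hit [D]
  4 | R B6 → L2 hit [D]
  5 | R B7 → L3 miss [-]
  6 | W B1 → L1 hit [D]
  7 | R B5 → L1 miss wb→B1 [-]

DIRTY = [0, 6]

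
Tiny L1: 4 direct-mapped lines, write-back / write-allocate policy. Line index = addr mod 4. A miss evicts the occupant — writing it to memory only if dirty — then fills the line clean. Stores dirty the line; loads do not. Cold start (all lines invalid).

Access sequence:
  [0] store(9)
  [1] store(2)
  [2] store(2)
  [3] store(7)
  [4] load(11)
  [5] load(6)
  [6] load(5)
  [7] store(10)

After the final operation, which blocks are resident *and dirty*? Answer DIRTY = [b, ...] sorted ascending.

DIRTY = [10]

0: W B9 -> L1 miss  d=D]
1: W B2 -> L2 miss  d=D]
2: W B2 -> L2 hit  d=D]
3: W B7 -> L3 miss  d=D]
4: R B11 -> L3 miss wb->B7  d=-]
5: R B6 -> L2 miss wb->B2  d=-]
6: R B5 -> L1 miss wb->B9  d=-]
7: W B10 -> L2 miss  d=D]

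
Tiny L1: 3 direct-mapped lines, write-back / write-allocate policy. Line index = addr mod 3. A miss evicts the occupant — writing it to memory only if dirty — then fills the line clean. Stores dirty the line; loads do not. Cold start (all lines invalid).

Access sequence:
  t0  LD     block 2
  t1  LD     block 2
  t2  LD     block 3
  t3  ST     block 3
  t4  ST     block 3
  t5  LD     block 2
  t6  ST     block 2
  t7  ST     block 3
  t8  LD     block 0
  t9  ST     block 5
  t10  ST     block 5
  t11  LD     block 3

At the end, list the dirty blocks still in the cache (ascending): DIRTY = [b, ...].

0: R B2 → L2 miss [-]
1: R B2 → L2 hit [-]
2: R B3 → L0 miss [-]
3: W B3 → L0 hit [D]
4: W B3 → L0 hit [D]
5: R B2 → L2 hit [-]
6: W B2 → L2 hit [D]
7: W B3 → L0 hit [D]
8: R B0 → L0 miss wb→B3 [-]
9: W B5 → L2 miss wb→B2 [D]
10: W B5 → L2 hit [D]
11: R B3 → L0 miss [-]

DIRTY = [5]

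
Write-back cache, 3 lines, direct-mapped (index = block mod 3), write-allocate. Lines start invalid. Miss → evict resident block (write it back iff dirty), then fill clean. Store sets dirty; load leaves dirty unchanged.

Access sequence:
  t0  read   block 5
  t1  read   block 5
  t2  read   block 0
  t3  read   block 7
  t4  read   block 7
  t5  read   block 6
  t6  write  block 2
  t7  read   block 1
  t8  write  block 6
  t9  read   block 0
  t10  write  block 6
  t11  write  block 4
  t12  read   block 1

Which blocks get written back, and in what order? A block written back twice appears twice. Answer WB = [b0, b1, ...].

0: R B5 -> L2 miss  d=-]
1: R B5 -> L2 hit  d=-]
2: R B0 -> L0 miss  d=-]
3: R B7 -> L1 miss  d=-]
4: R B7 -> L1 hit  d=-]
5: R B6 -> L0 miss  d=-]
6: W B2 -> L2 miss  d=D]
7: R B1 -> L1 miss  d=-]
8: W B6 -> L0 hit  d=D]
9: R B0 -> L0 miss wb->B6  d=-]
10: W B6 -> L0 miss  d=D]
11: W B4 -> L1 miss  d=D]
12: R B1 -> L1 miss wb->B4  d=-]

WB = [6, 4]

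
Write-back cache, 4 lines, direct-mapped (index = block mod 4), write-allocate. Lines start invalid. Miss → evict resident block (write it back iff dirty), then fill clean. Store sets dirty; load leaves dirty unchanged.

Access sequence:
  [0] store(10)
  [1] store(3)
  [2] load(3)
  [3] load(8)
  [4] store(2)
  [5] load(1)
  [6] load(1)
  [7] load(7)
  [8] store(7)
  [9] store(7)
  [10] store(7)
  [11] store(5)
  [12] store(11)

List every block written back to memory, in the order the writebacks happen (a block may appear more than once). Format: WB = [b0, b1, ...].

  0 | W B10 → L2 miss [D]
  1 | W B3 → L3 miss [D]
  2 | R B3 → L3 hit [D]
  3 | R B8 → L0 miss [-]
  4 | W B2 → L2 miss wb→B10 [D]
  5 | R B1 → L1 miss [-]
  6 | R B1 → L1 hit [-]
  7 | R B7 → L3 miss wb→B3 [-]
  8 | W B7 → L3 hit [D]
  9 | W B7 → L3 hit [D]
  10 | W B7 → L3 hit [D]
  11 | W B5 → L1 miss [D]
  12 | W B11 → L3 miss wb→B7 [D]

WB = [10, 3, 7]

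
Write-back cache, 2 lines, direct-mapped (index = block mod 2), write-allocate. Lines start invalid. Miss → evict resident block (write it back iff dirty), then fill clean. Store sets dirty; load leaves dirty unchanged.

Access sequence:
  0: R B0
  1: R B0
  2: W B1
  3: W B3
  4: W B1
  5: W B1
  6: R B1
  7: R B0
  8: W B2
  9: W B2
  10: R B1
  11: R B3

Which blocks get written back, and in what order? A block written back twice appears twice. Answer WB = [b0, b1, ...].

  0 | R B0 → L0 miss [-]
  1 | R B0 → L0 hit [-]
  2 | W B1 → L1 miss [D]
  3 | W B3 → L1 miss wb→B1 [D]
  4 | W B1 → L1 miss wb→B3 [D]
  5 | W B1 → L1 hit [D]
  6 | R B1 → L1 hit [D]
  7 | R B0 → L0 hit [-]
  8 | W B2 → L0 miss [D]
  9 | W B2 → L0 hit [D]
  10 | R B1 → L1 hit [D]
  11 | R B3 → L1 miss wb→B1 [-]

WB = [1, 3, 1]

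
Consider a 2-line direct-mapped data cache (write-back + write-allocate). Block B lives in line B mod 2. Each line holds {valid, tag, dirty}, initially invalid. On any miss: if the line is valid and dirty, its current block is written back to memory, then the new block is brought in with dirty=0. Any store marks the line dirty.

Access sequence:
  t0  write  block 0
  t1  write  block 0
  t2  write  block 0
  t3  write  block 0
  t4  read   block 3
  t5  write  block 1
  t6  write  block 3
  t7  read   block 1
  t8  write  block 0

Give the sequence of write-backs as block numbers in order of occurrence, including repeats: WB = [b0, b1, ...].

0: W B0 -> L0 miss  d=D]
1: W B0 -> L0 hit  d=D]
2: W B0 -> L0 hit  d=D]
3: W B0 -> L0 hit  d=D]
4: R B3 -> L1 miss  d=-]
5: W B1 -> L1 miss  d=D]
6: W B3 -> L1 miss wb->B1  d=D]
7: R B1 -> L1 miss wb->B3  d=-]
8: W B0 -> L0 hit  d=D]

WB = [1, 3]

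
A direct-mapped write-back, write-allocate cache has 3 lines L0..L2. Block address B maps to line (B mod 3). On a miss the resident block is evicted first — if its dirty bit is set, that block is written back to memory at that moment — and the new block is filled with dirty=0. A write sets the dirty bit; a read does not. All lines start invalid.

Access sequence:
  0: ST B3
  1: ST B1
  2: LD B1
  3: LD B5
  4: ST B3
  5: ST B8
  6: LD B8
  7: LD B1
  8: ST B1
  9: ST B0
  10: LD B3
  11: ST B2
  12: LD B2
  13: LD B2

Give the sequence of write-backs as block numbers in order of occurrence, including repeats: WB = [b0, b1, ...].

0: W B3 -> L0 miss  d=D]
1: W B1 -> L1 miss  d=D]
2: R B1 -> L1 hit  d=D]
3: R B5 -> L2 miss  d=-]
4: W B3 -> L0 hit  d=D]
5: W B8 -> L2 miss  d=D]
6: R B8 -> L2 hit  d=D]
7: R B1 -> L1 hit  d=D]
8: W B1 -> L1 hit  d=D]
9: W B0 -> L0 miss wb->B3  d=D]
10: R B3 -> L0 miss wb->B0  d=-]
11: W B2 -> L2 miss wb->B8  d=D]
12: R B2 -> L2 hit  d=D]
13: R B2 -> L2 hit  d=D]

WB = [3, 0, 8]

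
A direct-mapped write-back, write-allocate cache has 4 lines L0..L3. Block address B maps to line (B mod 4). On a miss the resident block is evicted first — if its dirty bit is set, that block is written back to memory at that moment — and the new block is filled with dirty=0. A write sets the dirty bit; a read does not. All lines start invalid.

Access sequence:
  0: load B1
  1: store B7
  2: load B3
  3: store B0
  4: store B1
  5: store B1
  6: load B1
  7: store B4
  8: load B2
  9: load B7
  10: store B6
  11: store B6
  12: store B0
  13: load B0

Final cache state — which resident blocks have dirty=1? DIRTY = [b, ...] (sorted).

0: R B1 → L1 miss [-]
1: W B7 → L3 miss [D]
2: R B3 → L3 miss wb→B7 [-]
3: W B0 → L0 miss [D]
4: W B1 → L1 hit [D]
5: W B1 → L1 hit [D]
6: R B1 → L1 hit [D]
7: W B4 → L0 miss wb→B0 [D]
8: R B2 → L2 miss [-]
9: R B7 → L3 miss [-]
10: W B6 → L2 miss [D]
11: W B6 → L2 hit [D]
12: W B0 → L0 miss wb→B4 [D]
13: R B0 → L0 hit [D]

DIRTY = [0, 1, 6]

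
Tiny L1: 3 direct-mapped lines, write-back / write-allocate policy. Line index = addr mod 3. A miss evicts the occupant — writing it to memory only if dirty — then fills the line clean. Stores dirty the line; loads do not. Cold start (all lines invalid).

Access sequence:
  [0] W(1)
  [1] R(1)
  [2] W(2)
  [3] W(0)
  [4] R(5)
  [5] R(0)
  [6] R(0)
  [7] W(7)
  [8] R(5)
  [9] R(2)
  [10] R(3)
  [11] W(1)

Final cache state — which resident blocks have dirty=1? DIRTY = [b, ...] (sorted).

0: W B1 → L1 miss [D]
1: R B1 → L1 hit [D]
2: W B2 → L2 miss [D]
3: W B0 → L0 miss [D]
4: R B5 → L2 miss wb→B2 [-]
5: R B0 → L0 hit [D]
6: R B0 → L0 hit [D]
7: W B7 → L1 miss wb→B1 [D]
8: R B5 → L2 hit [-]
9: R B2 → L2 miss [-]
10: R B3 → L0 miss wb→B0 [-]
11: W B1 → L1 miss wb→B7 [D]

DIRTY = [1]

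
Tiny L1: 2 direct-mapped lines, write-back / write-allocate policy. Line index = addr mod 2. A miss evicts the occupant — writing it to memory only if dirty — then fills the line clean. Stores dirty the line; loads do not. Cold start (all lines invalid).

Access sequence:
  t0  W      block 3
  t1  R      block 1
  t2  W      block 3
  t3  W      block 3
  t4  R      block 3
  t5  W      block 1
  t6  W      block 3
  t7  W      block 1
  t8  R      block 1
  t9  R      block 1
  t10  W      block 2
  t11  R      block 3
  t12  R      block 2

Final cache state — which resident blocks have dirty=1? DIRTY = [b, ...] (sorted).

DIRTY = [2]

0: W B3 -> L1 miss  d=D]
1: R B1 -> L1 miss wb->B3  d=-]
2: W B3 -> L1 miss  d=D]
3: W B3 -> L1 hit  d=D]
4: R B3 -> L1 hit  d=D]
5: W B1 -> L1 miss wb->B3  d=D]
6: W B3 -> L1 miss wb->B1  d=D]
7: W B1 -> L1 miss wb->B3  d=D]
8: R B1 -> L1 hit  d=D]
9: R B1 -> L1 hit  d=D]
10: W B2 -> L0 miss  d=D]
11: R B3 -> L1 miss wb->B1  d=-]
12: R B2 -> L0 hit  d=D]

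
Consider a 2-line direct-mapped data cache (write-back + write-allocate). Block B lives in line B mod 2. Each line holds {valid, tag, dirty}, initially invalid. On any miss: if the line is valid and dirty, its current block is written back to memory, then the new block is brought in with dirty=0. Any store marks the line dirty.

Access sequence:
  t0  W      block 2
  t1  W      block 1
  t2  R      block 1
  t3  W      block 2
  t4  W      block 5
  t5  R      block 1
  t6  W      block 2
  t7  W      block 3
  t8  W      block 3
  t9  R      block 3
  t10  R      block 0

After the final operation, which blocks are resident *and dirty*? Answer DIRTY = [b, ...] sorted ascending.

0: W B2 -> L0 miss  d=D]
1: W B1 -> L1 miss  d=D]
2: R B1 -> L1 hit  d=D]
3: W B2 -> L0 hit  d=D]
4: W B5 -> L1 miss wb->B1  d=D]
5: R B1 -> L1 miss wb->B5  d=-]
6: W B2 -> L0 hit  d=D]
7: W B3 -> L1 miss  d=D]
8: W B3 -> L1 hit  d=D]
9: R B3 -> L1 hit  d=D]
10: R B0 -> L0 miss wb->B2  d=-]

DIRTY = [3]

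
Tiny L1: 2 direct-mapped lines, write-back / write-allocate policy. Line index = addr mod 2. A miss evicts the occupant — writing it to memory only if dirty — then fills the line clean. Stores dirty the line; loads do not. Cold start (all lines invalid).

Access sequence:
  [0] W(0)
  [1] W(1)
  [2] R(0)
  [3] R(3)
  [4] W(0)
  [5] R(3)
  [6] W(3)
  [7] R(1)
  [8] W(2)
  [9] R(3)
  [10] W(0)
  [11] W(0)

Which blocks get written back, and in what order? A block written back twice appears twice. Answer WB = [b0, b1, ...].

WB = [1, 3, 0, 2]

  0 | W B0 → L0 miss [D]
  1 | W B1 → L1 miss [D]
  2 | R B0 → L0 hit [D]
  3 | R B3 → L1 miss wb→B1 [-]
  4 | W B0 → L0 hit [D]
  5 | R B3 → L1 hit [-]
  6 | W B3 → L1 hit [D]
  7 | R B1 → L1 miss wb→B3 [-]
  8 | W B2 → L0 miss wb→B0 [D]
  9 | R B3 → L1 miss [-]
  10 | W B0 → L0 miss wb→B2 [D]
  11 | W B0 → L0 hit [D]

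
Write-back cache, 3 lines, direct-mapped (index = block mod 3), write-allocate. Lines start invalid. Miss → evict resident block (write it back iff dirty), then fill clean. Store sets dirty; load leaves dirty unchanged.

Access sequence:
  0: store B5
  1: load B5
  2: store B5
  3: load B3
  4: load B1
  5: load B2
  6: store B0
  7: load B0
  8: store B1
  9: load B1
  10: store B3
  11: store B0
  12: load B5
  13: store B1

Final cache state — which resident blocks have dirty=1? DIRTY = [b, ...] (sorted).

  0 | W B5 → L2 miss [D]
  1 | R B5 → L2 hit [D]
  2 | W B5 → L2 hit [D]
  3 | R B3 → L0 miss [-]
  4 | R B1 → L1 miss [-]
  5 | R B2 → L2 miss wb→B5 [-]
  6 | W B0 → L0 miss [D]
  7 | R B0 → L0 hit [D]
  8 | W B1 → L1 hit [D]
  9 | R B1 → L1 hit [D]
  10 | W B3 → L0 miss wb→B0 [D]
  11 | W B0 → L0 miss wb→B3 [D]
  12 | R B5 → L2 miss [-]
  13 | W B1 → L1 hit [D]

DIRTY = [0, 1]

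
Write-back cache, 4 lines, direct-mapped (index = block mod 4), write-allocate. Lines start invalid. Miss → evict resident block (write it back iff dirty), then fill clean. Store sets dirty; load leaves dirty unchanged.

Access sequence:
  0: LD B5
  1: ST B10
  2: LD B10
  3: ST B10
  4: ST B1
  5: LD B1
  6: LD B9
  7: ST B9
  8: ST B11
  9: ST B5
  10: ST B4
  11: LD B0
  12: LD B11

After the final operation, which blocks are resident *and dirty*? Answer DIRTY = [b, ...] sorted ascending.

  0 | R B5 → L1 miss [-]
  1 | W B10 → L2 miss [D]
  2 | R B10 → L2 hit [D]
  3 | W B10 → L2 hit [D]
  4 | W B1 → L1 miss [D]
  5 | R B1 → L1 hit [D]
  6 | R B9 → L1 miss wb→B1 [-]
  7 | W B9 → L1 hit [D]
  8 | W B11 → L3 miss [D]
  9 | W B5 → L1 miss wb→B9 [D]
  10 | W B4 → L0 miss [D]
  11 | R B0 → L0 miss wb→B4 [-]
  12 | R B11 → L3 hit [D]

DIRTY = [5, 10, 11]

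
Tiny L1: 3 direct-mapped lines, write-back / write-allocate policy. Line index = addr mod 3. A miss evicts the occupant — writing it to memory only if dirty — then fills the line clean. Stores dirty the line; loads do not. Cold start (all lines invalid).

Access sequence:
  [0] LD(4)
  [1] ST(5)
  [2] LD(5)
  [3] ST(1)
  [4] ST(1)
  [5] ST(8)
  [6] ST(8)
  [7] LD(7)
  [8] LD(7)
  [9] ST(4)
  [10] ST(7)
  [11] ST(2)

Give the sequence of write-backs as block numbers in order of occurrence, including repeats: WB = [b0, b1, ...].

0: R B4 -> L1 miss  d=-]
1: W B5 -> L2 miss  d=D]
2: R B5 -> L2 hit  d=D]
3: W B1 -> L1 miss  d=D]
4: W B1 -> L1 hit  d=D]
5: W B8 -> L2 miss wb->B5  d=D]
6: W B8 -> L2 hit  d=D]
7: R B7 -> L1 miss wb->B1  d=-]
8: R B7 -> L1 hit  d=-]
9: W B4 -> L1 miss  d=D]
10: W B7 -> L1 miss wb->B4  d=D]
11: W B2 -> L2 miss wb->B8  d=D]

WB = [5, 1, 4, 8]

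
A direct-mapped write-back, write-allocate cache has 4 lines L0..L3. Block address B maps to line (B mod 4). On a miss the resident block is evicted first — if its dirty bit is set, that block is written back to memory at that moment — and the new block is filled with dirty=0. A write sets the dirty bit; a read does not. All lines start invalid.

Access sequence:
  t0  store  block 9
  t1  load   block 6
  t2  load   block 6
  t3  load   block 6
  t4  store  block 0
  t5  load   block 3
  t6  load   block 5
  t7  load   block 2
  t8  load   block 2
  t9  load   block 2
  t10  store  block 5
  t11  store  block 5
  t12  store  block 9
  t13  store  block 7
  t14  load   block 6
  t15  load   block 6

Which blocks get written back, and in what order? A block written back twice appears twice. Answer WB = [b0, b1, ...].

0: W B9 -> L1 miss  d=D]
1: R B6 -> L2 miss  d=-]
2: R B6 -> L2 hit  d=-]
3: R B6 -> L2 hit  d=-]
4: W B0 -> L0 miss  d=D]
5: R B3 -> L3 miss  d=-]
6: R B5 -> L1 miss wb->B9  d=-]
7: R B2 -> L2 miss  d=-]
8: R B2 -> L2 hit  d=-]
9: R B2 -> L2 hit  d=-]
10: W B5 -> L1 hit  d=D]
11: W B5 -> L1 hit  d=D]
12: W B9 -> L1 miss wb->B5  d=D]
13: W B7 -> L3 miss  d=D]
14: R B6 -> L2 miss  d=-]
15: R B6 -> L2 hit  d=-]

WB = [9, 5]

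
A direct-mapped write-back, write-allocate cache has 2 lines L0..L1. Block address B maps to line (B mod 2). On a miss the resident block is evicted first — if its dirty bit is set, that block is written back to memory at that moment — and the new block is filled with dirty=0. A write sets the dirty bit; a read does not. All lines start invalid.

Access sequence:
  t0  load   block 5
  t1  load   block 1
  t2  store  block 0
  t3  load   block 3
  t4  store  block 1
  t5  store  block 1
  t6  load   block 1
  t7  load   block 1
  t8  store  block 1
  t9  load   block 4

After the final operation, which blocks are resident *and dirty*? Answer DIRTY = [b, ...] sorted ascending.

0: R B5 -> L1 miss  d=-]
1: R B1 -> L1 miss  d=-]
2: W B0 -> L0 miss  d=D]
3: R B3 -> L1 miss  d=-]
4: W B1 -> L1 miss  d=D]
5: W B1 -> L1 hit  d=D]
6: R B1 -> L1 hit  d=D]
7: R B1 -> L1 hit  d=D]
8: W B1 -> L1 hit  d=D]
9: R B4 -> L0 miss wb->B0  d=-]

DIRTY = [1]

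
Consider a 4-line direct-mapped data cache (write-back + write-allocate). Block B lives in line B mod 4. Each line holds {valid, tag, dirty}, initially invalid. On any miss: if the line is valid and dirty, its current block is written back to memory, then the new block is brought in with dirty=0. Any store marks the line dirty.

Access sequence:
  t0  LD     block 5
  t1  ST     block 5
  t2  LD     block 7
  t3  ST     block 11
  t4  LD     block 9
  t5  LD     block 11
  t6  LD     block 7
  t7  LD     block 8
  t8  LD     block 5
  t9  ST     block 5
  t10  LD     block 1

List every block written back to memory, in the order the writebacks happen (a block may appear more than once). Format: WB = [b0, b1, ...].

WB = [5, 11, 5]

0: R B5 -> L1 miss  d=-]
1: W B5 -> L1 hit  d=D]
2: R B7 -> L3 miss  d=-]
3: W B11 -> L3 miss  d=D]
4: R B9 -> L1 miss wb->B5  d=-]
5: R B11 -> L3 hit  d=D]
6: R B7 -> L3 miss wb->B11  d=-]
7: R B8 -> L0 miss  d=-]
8: R B5 -> L1 miss  d=-]
9: W B5 -> L1 hit  d=D]
10: R B1 -> L1 miss wb->B5  d=-]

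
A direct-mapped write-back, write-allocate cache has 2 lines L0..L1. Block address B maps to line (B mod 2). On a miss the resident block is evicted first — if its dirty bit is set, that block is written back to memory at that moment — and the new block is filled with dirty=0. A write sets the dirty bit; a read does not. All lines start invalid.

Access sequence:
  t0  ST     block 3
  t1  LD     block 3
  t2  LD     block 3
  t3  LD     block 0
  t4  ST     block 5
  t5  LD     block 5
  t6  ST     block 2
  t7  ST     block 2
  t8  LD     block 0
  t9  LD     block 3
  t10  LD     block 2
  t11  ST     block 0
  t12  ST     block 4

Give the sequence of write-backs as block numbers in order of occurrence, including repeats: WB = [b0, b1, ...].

  0 | W B3 → L1 miss [D]
  1 | R B3 → L1 hit [D]
  2 | R B3 → L1 hit [D]
  3 | R B0 → L0 miss [-]
  4 | W B5 → L1 miss wb→B3 [D]
  5 | R B5 → L1 hit [D]
  6 | W B2 → L0 miss [D]
  7 | W B2 → L0 hit [D]
  8 | R B0 → L0 miss wb→B2 [-]
  9 | R B3 → L1 miss wb→B5 [-]
  10 | R B2 → L0 miss [-]
  11 | W B0 → L0 miss [D]
  12 | W B4 → L0 miss wb→B0 [D]

WB = [3, 2, 5, 0]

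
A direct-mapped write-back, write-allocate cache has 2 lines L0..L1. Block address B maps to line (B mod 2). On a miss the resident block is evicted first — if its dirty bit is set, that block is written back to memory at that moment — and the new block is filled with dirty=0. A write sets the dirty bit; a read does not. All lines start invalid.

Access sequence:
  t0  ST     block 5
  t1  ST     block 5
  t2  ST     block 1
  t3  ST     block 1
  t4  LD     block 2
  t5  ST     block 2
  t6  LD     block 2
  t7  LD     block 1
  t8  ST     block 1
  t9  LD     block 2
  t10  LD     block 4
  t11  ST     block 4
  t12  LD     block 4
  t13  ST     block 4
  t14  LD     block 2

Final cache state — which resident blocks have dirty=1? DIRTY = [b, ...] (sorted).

DIRTY = [1]

  0 | W B5 → L1 miss [D]
  1 | W B5 → L1 hit [D]
  2 | W B1 → L1 miss wb→B5 [D]
  3 | W B1 → L1 hit [D]
  4 | R B2 → L0 miss [-]
  5 | W B2 → L0 hit [D]
  6 | R B2 → L0 hit [D]
  7 | R B1 → L1 hit [D]
  8 | W B1 → L1 hit [D]
  9 | R B2 → L0 hit [D]
  10 | R B4 → L0 miss wb→B2 [-]
  11 | W B4 → L0 hit [D]
  12 | R B4 → L0 hit [D]
  13 | W B4 → L0 hit [D]
  14 | R B2 → L0 miss wb→B4 [-]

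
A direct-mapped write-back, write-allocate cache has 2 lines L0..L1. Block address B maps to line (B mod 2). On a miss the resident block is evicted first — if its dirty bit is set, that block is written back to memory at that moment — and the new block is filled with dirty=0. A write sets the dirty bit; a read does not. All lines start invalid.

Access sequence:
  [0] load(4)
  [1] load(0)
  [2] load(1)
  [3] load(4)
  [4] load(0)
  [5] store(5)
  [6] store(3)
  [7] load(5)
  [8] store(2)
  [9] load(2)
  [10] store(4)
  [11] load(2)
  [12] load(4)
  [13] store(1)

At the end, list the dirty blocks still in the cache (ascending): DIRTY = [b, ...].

0: R B4 → L0 miss [-]
1: R B0 → L0 miss [-]
2: R B1 → L1 miss [-]
3: R B4 → L0 miss [-]
4: R B0 → L0 miss [-]
5: W B5 → L1 miss [D]
6: W B3 → L1 miss wb→B5 [D]
7: R B5 → L1 miss wb→B3 [-]
8: W B2 → L0 miss [D]
9: R B2 → L0 hit [D]
10: W B4 → L0 miss wb→B2 [D]
11: R B2 → L0 miss wb→B4 [-]
12: R B4 → L0 miss [-]
13: W B1 → L1 miss [D]

DIRTY = [1]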